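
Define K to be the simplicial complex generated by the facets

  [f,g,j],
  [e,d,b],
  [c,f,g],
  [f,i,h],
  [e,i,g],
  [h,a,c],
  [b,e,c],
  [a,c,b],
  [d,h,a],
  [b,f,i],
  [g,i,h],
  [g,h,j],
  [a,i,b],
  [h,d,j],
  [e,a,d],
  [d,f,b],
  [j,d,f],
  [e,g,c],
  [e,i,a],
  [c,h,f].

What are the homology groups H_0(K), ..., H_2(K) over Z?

H_0 = Z,  H_1 = Z ⊕ Z/2Z,  H_2 = 0.

K has 10 vertices, 30 edges, 20 triangles.
rank ∂_0 = 0, rank ∂_1 = 9 ⇒ b_0 = 10 − 0 − 9 = 1; all invariant factors of ∂_1 are 1 so no torsion. So H_0 ≅ Z.
rank ∂_1 = 9, rank ∂_2 = 20 ⇒ b_1 = 30 − 9 − 20 = 1; ∂_2 has invariant factor(s) [2] giving torsion. So H_1 ≅ Z ⊕ Z/2Z.
rank ∂_2 = 20, rank ∂_3 = 0 ⇒ b_2 = 20 − 20 − 0 = 0. So H_2 ≅ 0.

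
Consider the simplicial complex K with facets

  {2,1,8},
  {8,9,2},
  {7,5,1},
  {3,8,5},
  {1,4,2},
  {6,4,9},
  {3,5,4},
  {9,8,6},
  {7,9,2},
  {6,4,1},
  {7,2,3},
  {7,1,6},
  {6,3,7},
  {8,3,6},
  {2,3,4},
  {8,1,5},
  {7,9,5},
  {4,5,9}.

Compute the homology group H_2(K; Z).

Take the total order 1 < 2 < 3 < 4 < 5 < 6 < 7 < 8 < 9 on the vertex set. Then K (dimension 2) consists of the simplices:

  0-simplices (9): [1], [2], [3], [4], [5], [6], [7], [8], [9]
  1-simplices (27): (27 of them)
  2-simplices (18): [1,2,4], [1,2,8], [1,4,6], [1,5,7], [1,5,8], [1,6,7], [2,3,4], [2,3,7], [2,7,9], [2,8,9], [3,4,5], [3,5,8], [3,6,7], [3,6,8], [4,5,9], [4,6,9], [5,7,9], [6,8,9]

so the chain groups are C_0 ≅ Z^9, C_1 ≅ Z^27, C_2 ≅ Z^18.

The boundary map ∂_1: C_1 → C_0 maps an edge to its endpoints' difference, ∂[p,q] = q − p.
The resulting 9×27 matrix has rank 8, and its Smith normal form has invariant factors (1,1,1,1,1,1,1,1).

Boundary ∂_2: C_2 → C_1 acts by ∂[p,q,r] = [q,r] − [p,r] + [p,q]. For instance
  ∂[1,4,6] = [4,6] − [1,6] + [1,4],
  ∂[3,5,8] = [5,8] − [3,8] + [3,5].
This gives a 27×18 integer matrix of rank 17; reducing to Smith normal form yields diagonal entries (1,1,1,1,1,1,1,1,1,1,1,1,1,1,1,1,1).

From H_k ≅ ker(∂_k) / im(∂_{k+1}) we obtain:

  H_2: rank ker ∂_2 − rank ∂_3 = (18 − 17) − 0 = 1, and there is no ∂_3, so H_2 = Z.

(K is a triangulation of the torus T^2.)

H_2 = Z.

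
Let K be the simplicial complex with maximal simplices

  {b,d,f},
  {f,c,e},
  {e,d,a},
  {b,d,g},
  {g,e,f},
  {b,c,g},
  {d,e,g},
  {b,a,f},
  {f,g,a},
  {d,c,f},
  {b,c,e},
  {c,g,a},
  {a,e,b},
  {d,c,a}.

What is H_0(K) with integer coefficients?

We work with the vertex ordering a < b < c < d < e < f < g. The simplices of K, each written with vertices in increasing order, are:

  0-simplices (7): a, b, c, d, e, f, g
  1-simplices (21): ab, ac, ad, ae, af, ag, bc, bd, be, bf, bg, cd, ce, cf, cg, de, df, dg, ef, eg, fg
  2-simplices (14): abe, abf, acd, acg, ade, afg, bce, bcg, bdf, bdg, cdf, cef, deg, efg

so the chain groups are C_0 ≅ Z^7, C_1 ≅ Z^21, C_2 ≅ Z^14.

∂_1: C_1 → C_0 sends each edge [p,q] (with p < q) to q − p. For instance
  ∂cf = f − c.
The 7×21 boundary matrix has rank 6 and Smith normal form diag(1,1,1,1,1,1).

∂_2: C_2 → C_1 acts by ∂[p,q,r] = [q,r] − [p,r] + [p,q]. For instance
  ∂ade = de − ae + ad,
  ∂acd = cd − ad + ac.
This gives a 21×14 integer matrix of rank 13; reducing to Smith normal form yields diagonal entries (1,1,1,1,1,1,1,1,1,1,1,1,1).

Computing H_k = (kernel of ∂_k) / (image of ∂_{k+1}):

  H_0: rank C_0 − rank ∂_1 = 7 − 6 = 1, and the invariant factors of ∂_1 are all 1, so H_0 = Z.

H_0 = Z.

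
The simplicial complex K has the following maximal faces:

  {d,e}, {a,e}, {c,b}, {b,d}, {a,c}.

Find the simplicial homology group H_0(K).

Fix the vertex order a < b < c < d < e and write every simplex with vertices in increasing order. Then dim K = 1 and the simplices of K are:

  0-simplices (5): a, b, c, d, e
  1-simplices (5): ac, ae, bc, bd, de

giving chain groups C_0 ≅ Z^5, C_1 ≅ Z^5.

∂_1: C_1 → C_0 sends each edge [p,q] (with p < q) to q − p.
The resulting 5×5 matrix has rank 4, and its Smith normal form has invariant factors (1,1,1,1).

Computing H_k = (kernel of ∂_k) / (image of ∂_{k+1}):

  H_0: rank C_0 − rank ∂_1 = 5 − 4 = 1, and the invariant factors of ∂_1 are all 1, so H_0 = Z.

H_0 = Z.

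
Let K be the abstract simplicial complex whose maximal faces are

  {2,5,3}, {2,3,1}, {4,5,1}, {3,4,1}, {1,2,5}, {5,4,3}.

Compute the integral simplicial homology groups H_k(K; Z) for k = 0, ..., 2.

Order the vertices as 1 < 2 < 3 < 4 < 5. Listing each simplex with vertices in this order, K has dimension 2 with simplices:

  0-simplices (5): [1], [2], [3], [4], [5]
  1-simplices (9): [1,2], [1,3], [1,4], [1,5], [2,3], [2,5], [3,4], [3,5], [4,5]
  2-simplices (6): [1,2,3], [1,2,5], [1,3,4], [1,4,5], [2,3,5], [3,4,5]

giving chain groups C_0 ≅ Z^5, C_1 ≅ Z^9, C_2 ≅ Z^6.

The boundary map ∂_1: C_1 → C_0 maps an edge to its endpoints' difference, ∂[p,q] = q − p.
This gives a 5×9 integer matrix of rank 4; reducing to Smith normal form yields diagonal entries (1,1,1,1).

Boundary ∂_2: C_2 → C_1 maps a triangle to the signed sum of its edges. For instance
  ∂[1,4,5] = [4,5] − [1,5] + [1,4],
  ∂[3,4,5] = [4,5] − [3,5] + [3,4].
The resulting 9×6 matrix has rank 5, and its Smith normal form has invariant factors (1,1,1,1,1).

Computing H_k = (kernel of ∂_k) / (image of ∂_{k+1}):

  H_0: rank C_0 − rank ∂_1 = 5 − 4 = 1, and the invariant factors of ∂_1 are all 1, so H_0 ≅ Z.
  H_1: rank ker ∂_1 − rank ∂_2 = (9 − 4) − 5 = 0, and the invariant factors of ∂_2 are all 1, so H_1 ≅ 0.
  H_2: rank ker ∂_2 − rank ∂_3 = (6 − 5) − 0 = 1, and there is no ∂_3, so H_2 ≅ Z.

As a check, the Euler characteristic is 5 − 9 + 6 = 2, which agrees with 1 − 0 + 1 = 2.

H_0 = Z,  H_1 = 0,  H_2 = Z.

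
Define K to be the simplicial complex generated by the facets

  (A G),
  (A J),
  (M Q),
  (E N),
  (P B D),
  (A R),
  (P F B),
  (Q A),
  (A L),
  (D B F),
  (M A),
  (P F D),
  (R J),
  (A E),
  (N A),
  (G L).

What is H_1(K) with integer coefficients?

H_1 ≅ Z^4.

Take the total order A < B < D < E < F < G < J < L < M < N < P < Q < R on the vertex set. Then K (dimension 2) consists of the simplices:

  0-simplices (13): A, B, D, E, F, G, J, L, M, N, P, Q, R
  1-simplices (18): AE, AG, AJ, AL, AM, AN, AQ, AR, BD, BF, BP, DF, DP, EN, FP, GL, JR, MQ
  2-simplices (4): BDF, BDP, BFP, DFP

Hence C_0 ≅ Z^13, C_1 ≅ Z^18, C_2 ≅ Z^4.

The boundary map ∂_1: C_1 → C_0 is given by ∂[p,q] = [q] − [p]. For instance
  ∂AE = E − A.
This gives a 13×18 integer matrix of rank 11; reducing to Smith normal form yields diagonal entries (1,1,1,1,1,1,1,1,1,1,1).

∂_2: C_2 → C_1 sends each 2-simplex [p,q,r] to [q,r] − [p,r] + [p,q]. For instance
  ∂BFP = FP − BP + BF,
  ∂DFP = FP − DP + DF.
This gives a 18×4 integer matrix of rank 3; reducing to Smith normal form yields diagonal entries (1,1,1).

Reading off H_k = ker ∂_k / im ∂_{k+1}:

  H_1: rank ker ∂_1 − rank ∂_2 = (18 − 11) − 3 = 4, and the invariant factors of ∂_2 are all 1, so H_1 ≅ Z^4.

(K is a triangulation of the disjoint union of a wedge of 4 circles and the 2-sphere S^2.)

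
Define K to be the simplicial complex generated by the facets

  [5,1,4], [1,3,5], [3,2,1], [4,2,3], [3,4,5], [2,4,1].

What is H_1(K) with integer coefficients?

H_1 ≅ 0.

We work with the vertex ordering 1 < 2 < 3 < 4 < 5. The simplices of K, each written with vertices in increasing order, are:

  0-simplices (5): [1], [2], [3], [4], [5]
  1-simplices (9): [1,2], [1,3], [1,4], [1,5], [2,3], [2,4], [3,4], [3,5], [4,5]
  2-simplices (6): [1,2,3], [1,2,4], [1,3,5], [1,4,5], [2,3,4], [3,4,5]

Hence C_0 ≅ Z^5, C_1 ≅ Z^9, C_2 ≅ Z^6.

The boundary map ∂_1: C_1 → C_0 sends each edge [p,q] (with p < q) to q − p. For instance
  ∂[3,4] = [4] − [3].
This gives a 5×9 integer matrix of rank 4; reducing to Smith normal form yields diagonal entries (1,1,1,1).

Boundary ∂_2: C_2 → C_1 acts by ∂[p,q,r] = [q,r] − [p,r] + [p,q]. For instance
  ∂[1,2,3] = [2,3] − [1,3] + [1,2],
  ∂[1,4,5] = [4,5] − [1,5] + [1,4].
The 9×6 boundary matrix has rank 5 and Smith normal form diag(1,1,1,1,1).

Now H_k = ker ∂_k / im ∂_{k+1}, so:

  H_1: rank ker ∂_1 − rank ∂_2 = (9 − 4) − 5 = 0, and the invariant factors of ∂_2 are all 1, so H_1 = 0.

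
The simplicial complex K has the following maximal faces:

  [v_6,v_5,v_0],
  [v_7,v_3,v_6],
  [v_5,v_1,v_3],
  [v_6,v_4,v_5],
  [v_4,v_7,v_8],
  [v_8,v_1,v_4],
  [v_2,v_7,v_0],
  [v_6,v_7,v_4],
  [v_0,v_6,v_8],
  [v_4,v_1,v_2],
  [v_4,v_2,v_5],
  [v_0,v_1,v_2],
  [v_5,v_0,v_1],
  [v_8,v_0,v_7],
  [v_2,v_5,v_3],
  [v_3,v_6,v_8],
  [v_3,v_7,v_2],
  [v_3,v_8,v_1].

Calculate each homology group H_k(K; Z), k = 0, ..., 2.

H_0 = Z,  H_1 = Z × Z/2,  H_2 = 0.

Order the vertices as v_0 < v_1 < v_2 < v_3 < v_4 < v_5 < v_6 < v_7 < v_8. Listing each simplex with vertices in this order, K has dimension 2 with simplices:

  0-simplices (9): [v_0], [v_1], [v_2], [v_3], [v_4], [v_5], [v_6], [v_7], [v_8]
  1-simplices (27): (27 of them)
  2-simplices (18): (18 of them)

giving chain groups C_0 ≅ Z^9, C_1 ≅ Z^27, C_2 ≅ Z^18.

∂_1: C_1 → C_0 maps an edge to its endpoints' difference, ∂[p,q] = q − p. For instance
  ∂[v_2,v_3] = [v_3] − [v_2].
As a 9×27 matrix over Z this has rank 8, with invariant factors (1,1,1,1,1,1,1,1).

The boundary map ∂_2: C_2 → C_1 maps a triangle to the signed sum of its edges. For instance
  ∂[v_0,v_1,v_2] = [v_1,v_2] − [v_0,v_2] + [v_0,v_1],
  ∂[v_4,v_6,v_7] = [v_6,v_7] − [v_4,v_7] + [v_4,v_6].
As a 27×18 matrix over Z this has rank 18, with invariant factors (1,1,1,1,1,1,1,1,1,1,1,1,1,1,1,1,1,2).

Now H_k = ker ∂_k / im ∂_{k+1}, so:

  H_0: rank C_0 − rank ∂_1 = 9 − 8 = 1, and the invariant factors of ∂_1 are all 1, so H_0 = Z.
  H_1: rank ker ∂_1 − rank ∂_2 = (27 − 8) − 18 = 1, and ∂_2 has invariant factor 2 > 1, so H_1 = Z × Z/2.
  H_2: rank ker ∂_2 − rank ∂_3 = (18 − 18) − 0 = 0, and there is no ∂_3, so H_2 = 0.

As a check, the Euler characteristic is 9 − 27 + 18 = 0, which agrees with 1 − 1 + 0 = 0.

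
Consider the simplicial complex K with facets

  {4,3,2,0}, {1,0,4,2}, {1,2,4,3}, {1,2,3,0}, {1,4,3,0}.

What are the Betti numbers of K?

We work with the vertex ordering 0 < 1 < 2 < 3 < 4. The simplices of K, each written with vertices in increasing order, are:

  0-simplices (5): [0], [1], [2], [3], [4]
  1-simplices (10): [0,1], [0,2], [0,3], [0,4], [1,2], [1,3], [1,4], [2,3], [2,4], [3,4]
  2-simplices (10): [0,1,2], [0,1,3], [0,1,4], [0,2,3], [0,2,4], [0,3,4], [1,2,3], [1,2,4], [1,3,4], [2,3,4]
  3-simplices (5): [0,1,2,3], [0,1,2,4], [0,1,3,4], [0,2,3,4], [1,2,3,4]

so the chain groups are C_0 ≅ Z^5, C_1 ≅ Z^10, C_2 ≅ Z^10, C_3 ≅ Z^5.

Boundary ∂_1: C_1 → C_0 maps an edge to its endpoints' difference, ∂[p,q] = q − p.
The resulting 5×10 matrix has rank 4, and its Smith normal form has invariant factors (1,1,1,1).

The boundary map ∂_2: C_2 → C_1 sends each 2-simplex [p,q,r] to [q,r] − [p,r] + [p,q]. For instance
  ∂[0,1,4] = [1,4] − [0,4] + [0,1],
  ∂[1,2,4] = [2,4] − [1,4] + [1,2].
This gives a 10×10 integer matrix of rank 6; reducing to Smith normal form yields diagonal entries (1,1,1,1,1,1).

The boundary map ∂_3: C_3 → C_2 sends each 3-simplex σ to the alternating sum Σ_i (−1)^i (σ with its i-th vertex removed). For instance
  ∂[0,1,3,4] = [1,3,4] − [0,3,4] + [0,1,4] − [0,1,3],
  ∂[1,2,3,4] = [2,3,4] − [1,3,4] + [1,2,4] − [1,2,3].
As a 10×5 matrix over Z this has rank 4, with invariant factors (1,1,1,1).

From H_k ≅ ker(∂_k) / im(∂_{k+1}) we obtain:

  H_0: rank C_0 − rank ∂_1 = 5 − 4 = 1, and the invariant factors of ∂_1 are all 1, so H_0 ≅ Z.
  H_1: rank ker ∂_1 − rank ∂_2 = (10 − 4) − 6 = 0, and the invariant factors of ∂_2 are all 1, so H_1 ≅ 0.
  H_2: rank ker ∂_2 − rank ∂_3 = (10 − 6) − 4 = 0, and the invariant factors of ∂_3 are all 1, so H_2 ≅ 0.
  H_3: rank ker ∂_3 − rank ∂_4 = (5 − 4) − 0 = 1, and there is no ∂_4, so H_3 ≅ Z.

As a check, the Euler characteristic is 5 − 10 + 10 − 5 = 0, which agrees with 1 − 0 + 0 − 1 = 0.

Hence the Betti numbers are b_0 = 1, b_1 = 0, b_2 = 0, b_3 = 1.

b_0 = 1, b_1 = 0, b_2 = 0, b_3 = 1.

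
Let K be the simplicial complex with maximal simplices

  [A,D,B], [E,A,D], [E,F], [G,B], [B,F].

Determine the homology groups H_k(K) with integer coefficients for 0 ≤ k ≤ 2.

Take the total order A < B < D < E < F < G on the vertex set. Then K (dimension 2) consists of the simplices:

  0-simplices (6): A, B, D, E, F, G
  1-simplices (8): AB, AD, AE, BD, BF, BG, DE, EF
  2-simplices (2): ABD, ADE

so the chain groups are C_0 ≅ Z^6, C_1 ≅ Z^8, C_2 ≅ Z^2.

Boundary ∂_1: C_1 → C_0 maps an edge to its endpoints' difference, ∂[p,q] = q − p. For instance
  ∂EF = F − E.
The 6×8 boundary matrix has rank 5 and Smith normal form diag(1,1,1,1,1).

The boundary map ∂_2: C_2 → C_1 maps a triangle to the signed sum of its edges. For instance
  ∂ABD = BD − AD + AB,
  ∂ADE = DE − AE + AD.
This gives a 8×2 integer matrix of rank 2; reducing to Smith normal form yields diagonal entries (1,1).

Reading off H_k = ker ∂_k / im ∂_{k+1}:

  H_0: rank C_0 − rank ∂_1 = 6 − 5 = 1, and the invariant factors of ∂_1 are all 1, so H_0 ≅ Z.
  H_1: rank ker ∂_1 − rank ∂_2 = (8 − 5) − 2 = 1, and the invariant factors of ∂_2 are all 1, so H_1 ≅ Z.
  H_2: rank ker ∂_2 − rank ∂_3 = (2 − 2) − 0 = 0, and there is no ∂_3, so H_2 ≅ 0.

As a check, the Euler characteristic is 6 − 8 + 2 = 0, which agrees with 1 − 1 + 0 = 0.

H_0 ≅ Z,  H_1 ≅ Z,  H_2 = 0.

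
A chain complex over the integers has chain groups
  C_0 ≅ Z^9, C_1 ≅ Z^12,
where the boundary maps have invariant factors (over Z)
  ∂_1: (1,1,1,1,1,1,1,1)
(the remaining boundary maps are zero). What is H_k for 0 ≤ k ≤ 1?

H_0 ≅ Z,  H_1 ≅ Z^4.

H_0: b_0 = 9 − 0 − 8 = 1; torsion from ∂_1 factors > 1: none. So H_0 ≅ Z.
H_1: b_1 = 12 − 8 − 0 = 4; torsion from ∂_2 factors > 1: none. So H_1 ≅ Z^4.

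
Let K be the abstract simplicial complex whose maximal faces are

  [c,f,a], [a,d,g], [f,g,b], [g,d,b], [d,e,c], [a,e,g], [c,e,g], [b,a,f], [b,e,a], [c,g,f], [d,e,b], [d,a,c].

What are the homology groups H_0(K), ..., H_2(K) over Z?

H_0 = Z,  H_1 = Z/2,  H_2 = 0.

We work with the vertex ordering a < b < c < d < e < f < g. The simplices of K, each written with vertices in increasing order, are:

  0-simplices (7): a, b, c, d, e, f, g
  1-simplices (18): ab, ac, ad, ae, af, ag, bd, be, bf, bg, cd, ce, cf, cg, de, dg, eg, fg
  2-simplices (12): abe, abf, acd, acf, adg, aeg, bde, bdg, bfg, cde, ceg, cfg

Hence C_0 ≅ Z^7, C_1 ≅ Z^18, C_2 ≅ Z^12.

∂_1: C_1 → C_0 is given by ∂[p,q] = [q] − [p].
The 7×18 boundary matrix has rank 6 and Smith normal form diag(1,1,1,1,1,1).

Boundary ∂_2: C_2 → C_1 maps a triangle to the signed sum of its edges. For instance
  ∂aeg = eg − ag + ae,
  ∂cde = de − ce + cd.
The resulting 18×12 matrix has rank 12, and its Smith normal form has invariant factors (1,1,1,1,1,1,1,1,1,1,1,2).

Now H_k = ker ∂_k / im ∂_{k+1}, so:

  H_0: rank C_0 − rank ∂_1 = 7 − 6 = 1, and the invariant factors of ∂_1 are all 1, so H_0 ≅ Z.
  H_1: rank ker ∂_1 − rank ∂_2 = (18 − 6) − 12 = 0, and ∂_2 has invariant factor 2 > 1, so H_1 ≅ Z/2.
  H_2: rank ker ∂_2 − rank ∂_3 = (12 − 12) − 0 = 0, and there is no ∂_3, so H_2 ≅ 0.

As a check, the Euler characteristic is 7 − 18 + 12 = 1, which agrees with 1 − 0 + 0 = 1.
(K is a triangulation of the real projective plane RP^2.)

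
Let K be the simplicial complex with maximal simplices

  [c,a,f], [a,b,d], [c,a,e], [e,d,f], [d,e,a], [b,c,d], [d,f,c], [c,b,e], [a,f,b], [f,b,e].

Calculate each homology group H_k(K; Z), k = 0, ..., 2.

Fix the vertex order a < b < c < d < e < f and write every simplex with vertices in increasing order. Then dim K = 2 and the simplices of K are:

  0-simplices (6): a, b, c, d, e, f
  1-simplices (15): ab, ac, ad, ae, af, bc, bd, be, bf, cd, ce, cf, de, df, ef
  2-simplices (10): abd, abf, ace, acf, ade, bcd, bce, bef, cdf, def

giving chain groups C_0 ≅ Z^6, C_1 ≅ Z^15, C_2 ≅ Z^10.

The boundary map ∂_1: C_1 → C_0 is given by ∂[p,q] = [q] − [p]. For instance
  ∂ab = b − a.
The resulting 6×15 matrix has rank 5, and its Smith normal form has invariant factors (1,1,1,1,1).

The boundary map ∂_2: C_2 → C_1 maps a triangle to the signed sum of its edges. For instance
  ∂ade = de − ae + ad,
  ∂ace = ce − ae + ac.
The resulting 15×10 matrix has rank 10, and its Smith normal form has invariant factors (1,1,1,1,1,1,1,1,1,2).

Now H_k = ker ∂_k / im ∂_{k+1}, so:

  H_0: rank C_0 − rank ∂_1 = 6 − 5 = 1, and the invariant factors of ∂_1 are all 1, so H_0 ≅ Z.
  H_1: rank ker ∂_1 − rank ∂_2 = (15 − 5) − 10 = 0, and ∂_2 has invariant factor 2 > 1, so H_1 ≅ Z/2.
  H_2: rank ker ∂_2 − rank ∂_3 = (10 − 10) − 0 = 0, and there is no ∂_3, so H_2 ≅ 0.

(K is a triangulation of the real projective plane RP^2.)

H_0 ≅ Z,  H_1 ≅ Z/2,  H_2 = 0.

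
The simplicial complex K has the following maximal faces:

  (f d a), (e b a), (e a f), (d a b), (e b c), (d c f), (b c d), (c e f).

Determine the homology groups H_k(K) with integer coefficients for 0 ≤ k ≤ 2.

Order the vertices as a < b < c < d < e < f. Listing each simplex with vertices in this order, K has dimension 2 with simplices:

  0-simplices (6): a, b, c, d, e, f
  1-simplices (12): ab, ad, ae, af, bc, bd, be, cd, ce, cf, df, ef
  2-simplices (8): abd, abe, adf, aef, bcd, bce, cdf, cef

so the chain groups are C_0 ≅ Z^6, C_1 ≅ Z^12, C_2 ≅ Z^8.

∂_1: C_1 → C_0 is given by ∂[p,q] = [q] − [p]. For instance
  ∂ce = e − c.
As a 6×12 matrix over Z this has rank 5, with invariant factors (1,1,1,1,1).

∂_2: C_2 → C_1 sends each 2-simplex [p,q,r] to [q,r] − [p,r] + [p,q]. For instance
  ∂abd = bd − ad + ab,
  ∂bcd = cd − bd + bc.
As a 12×8 matrix over Z this has rank 7, with invariant factors (1,1,1,1,1,1,1).

Computing H_k = (kernel of ∂_k) / (image of ∂_{k+1}):

  H_0: rank C_0 − rank ∂_1 = 6 − 5 = 1, and the invariant factors of ∂_1 are all 1, so H_0 ≅ Z.
  H_1: rank ker ∂_1 − rank ∂_2 = (12 − 5) − 7 = 0, and the invariant factors of ∂_2 are all 1, so H_1 ≅ 0.
  H_2: rank ker ∂_2 − rank ∂_3 = (8 − 7) − 0 = 1, and there is no ∂_3, so H_2 ≅ Z.

H_0 ≅ Z,  H_1 = 0,  H_2 ≅ Z.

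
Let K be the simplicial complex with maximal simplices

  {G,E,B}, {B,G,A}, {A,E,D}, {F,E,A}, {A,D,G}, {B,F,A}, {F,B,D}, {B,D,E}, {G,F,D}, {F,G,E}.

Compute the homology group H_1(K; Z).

H_1 ≅ Z/2.

We work with the vertex ordering A < B < D < E < F < G. The simplices of K, each written with vertices in increasing order, are:

  0-simplices (6): A, B, D, E, F, G
  1-simplices (15): AB, AD, AE, AF, AG, BD, BE, BF, BG, DE, DF, DG, EF, EG, FG
  2-simplices (10): ABF, ABG, ADE, ADG, AEF, BDE, BDF, BEG, DFG, EFG

giving chain groups C_0 ≅ Z^6, C_1 ≅ Z^15, C_2 ≅ Z^10.

The boundary map ∂_1: C_1 → C_0 is given by ∂[p,q] = [q] − [p]. For instance
  ∂BG = G − B.
This gives a 6×15 integer matrix of rank 5; reducing to Smith normal form yields diagonal entries (1,1,1,1,1).

The boundary map ∂_2: C_2 → C_1 sends each 2-simplex [p,q,r] to [q,r] − [p,r] + [p,q]. For instance
  ∂ADG = DG − AG + AD,
  ∂AEF = EF − AF + AE.
This gives a 15×10 integer matrix of rank 10; reducing to Smith normal form yields diagonal entries (1,1,1,1,1,1,1,1,1,2).

From H_k ≅ ker(∂_k) / im(∂_{k+1}) we obtain:

  H_1: rank ker ∂_1 − rank ∂_2 = (15 − 5) − 10 = 0, and ∂_2 has invariant factor 2 > 1, so H_1 = Z/2.

(K is a triangulation of the real projective plane RP^2.)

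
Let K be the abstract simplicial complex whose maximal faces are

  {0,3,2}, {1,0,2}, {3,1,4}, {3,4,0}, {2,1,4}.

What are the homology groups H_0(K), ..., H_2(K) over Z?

H_0 = Z,  H_1 = Z,  H_2 = 0.

Take the total order 0 < 1 < 2 < 3 < 4 on the vertex set. Then K (dimension 2) consists of the simplices:

  0-simplices (5): [0], [1], [2], [3], [4]
  1-simplices (10): [0,1], [0,2], [0,3], [0,4], [1,2], [1,3], [1,4], [2,3], [2,4], [3,4]
  2-simplices (5): [0,1,2], [0,2,3], [0,3,4], [1,2,4], [1,3,4]

so the chain groups are C_0 ≅ Z^5, C_1 ≅ Z^10, C_2 ≅ Z^5.

The boundary map ∂_1: C_1 → C_0 is given by ∂[p,q] = [q] − [p].
The 5×10 boundary matrix has rank 4 and Smith normal form diag(1,1,1,1).

The boundary map ∂_2: C_2 → C_1 sends each 2-simplex [p,q,r] to [q,r] − [p,r] + [p,q]. For instance
  ∂[0,2,3] = [2,3] − [0,3] + [0,2],
  ∂[0,3,4] = [3,4] − [0,4] + [0,3].
The 10×5 boundary matrix has rank 5 and Smith normal form diag(1,1,1,1,1).

From H_k ≅ ker(∂_k) / im(∂_{k+1}) we obtain:

  H_0: rank C_0 − rank ∂_1 = 5 − 4 = 1, and the invariant factors of ∂_1 are all 1, so H_0 ≅ Z.
  H_1: rank ker ∂_1 − rank ∂_2 = (10 − 4) − 5 = 1, and the invariant factors of ∂_2 are all 1, so H_1 ≅ Z.
  H_2: rank ker ∂_2 − rank ∂_3 = (5 − 5) − 0 = 0, and there is no ∂_3, so H_2 ≅ 0.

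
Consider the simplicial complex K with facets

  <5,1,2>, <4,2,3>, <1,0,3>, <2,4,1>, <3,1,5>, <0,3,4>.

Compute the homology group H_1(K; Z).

Order the vertices as 0 < 1 < 2 < 3 < 4 < 5. Listing each simplex with vertices in this order, K has dimension 2 with simplices:

  0-simplices (6): [0], [1], [2], [3], [4], [5]
  1-simplices (12): [0,1], [0,3], [0,4], [1,2], [1,3], [1,4], [1,5], [2,3], [2,4], [2,5], [3,4], [3,5]
  2-simplices (6): [0,1,3], [0,3,4], [1,2,4], [1,2,5], [1,3,5], [2,3,4]

so the chain groups are C_0 ≅ Z^6, C_1 ≅ Z^12, C_2 ≅ Z^6.

The boundary map ∂_1: C_1 → C_0 is given by ∂[p,q] = [q] − [p].
This gives a 6×12 integer matrix of rank 5; reducing to Smith normal form yields diagonal entries (1,1,1,1,1).

∂_2: C_2 → C_1 acts by ∂[p,q,r] = [q,r] − [p,r] + [p,q]. For instance
  ∂[1,3,5] = [3,5] − [1,5] + [1,3],
  ∂[1,2,4] = [2,4] − [1,4] + [1,2].
This gives a 12×6 integer matrix of rank 6; reducing to Smith normal form yields diagonal entries (1,1,1,1,1,1).

Computing H_k = (kernel of ∂_k) / (image of ∂_{k+1}):

  H_1: rank ker ∂_1 − rank ∂_2 = (12 − 5) − 6 = 1, and the invariant factors of ∂_2 are all 1, so H_1 = Z.

(K is a triangulation of the cylinder S^1 x I.)

H_1 ≅ Z.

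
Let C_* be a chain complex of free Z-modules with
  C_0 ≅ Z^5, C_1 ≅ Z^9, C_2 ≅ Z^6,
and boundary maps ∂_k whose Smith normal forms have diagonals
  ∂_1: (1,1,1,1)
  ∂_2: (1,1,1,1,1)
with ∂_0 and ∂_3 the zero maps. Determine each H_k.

H_0 = Z,  H_1 = 0,  H_2 = Z.

H_0: b_0 = 5 − 0 − 4 = 1; torsion from ∂_1 factors > 1: none. So H_0 = Z.
H_1: b_1 = 9 − 4 − 5 = 0; torsion from ∂_2 factors > 1: none. So H_1 = 0.
H_2: b_2 = 6 − 5 − 0 = 1; torsion from ∂_3 factors > 1: none. So H_2 = Z.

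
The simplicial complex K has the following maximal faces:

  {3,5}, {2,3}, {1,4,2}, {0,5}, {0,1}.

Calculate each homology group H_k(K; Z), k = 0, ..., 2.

Order the vertices as 0 < 1 < 2 < 3 < 4 < 5. Listing each simplex with vertices in this order, K has dimension 2 with simplices:

  0-simplices (6): [0], [1], [2], [3], [4], [5]
  1-simplices (7): [0,1], [0,5], [1,2], [1,4], [2,3], [2,4], [3,5]
  2-simplices (1): [1,2,4]

so the chain groups are C_0 ≅ Z^6, C_1 ≅ Z^7, C_2 ≅ Z^1.

The boundary map ∂_1: C_1 → C_0 maps an edge to its endpoints' difference, ∂[p,q] = q − p. For instance
  ∂[3,5] = [5] − [3].
The resulting 6×7 matrix has rank 5, and its Smith normal form has invariant factors (1,1,1,1,1).

∂_2: C_2 → C_1 acts by ∂[p,q,r] = [q,r] − [p,r] + [p,q]. For instance
  ∂[1,2,4] = [2,4] − [1,4] + [1,2].
The 7×1 boundary matrix has rank 1 and Smith normal form diag(1).

Now H_k = ker ∂_k / im ∂_{k+1}, so:

  H_0: rank C_0 − rank ∂_1 = 6 − 5 = 1, and the invariant factors of ∂_1 are all 1, so H_0 = Z.
  H_1: rank ker ∂_1 − rank ∂_2 = (7 − 5) − 1 = 1, and the invariant factors of ∂_2 are all 1, so H_1 = Z.
  H_2: rank ker ∂_2 − rank ∂_3 = (1 − 1) − 0 = 0, and there is no ∂_3, so H_2 = 0.

As a check, the Euler characteristic is 6 − 7 + 1 = 0, which agrees with 1 − 1 + 0 = 0.

H_0 = Z,  H_1 = Z,  H_2 = 0.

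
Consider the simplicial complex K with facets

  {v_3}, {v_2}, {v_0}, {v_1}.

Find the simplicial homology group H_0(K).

H_0 = Z^4.

Order the vertices as v_0 < v_1 < v_2 < v_3. Listing each simplex with vertices in this order, K has dimension 0 with simplices:

  0-simplices (4): [v_0], [v_1], [v_2], [v_3]

Hence C_0 ≅ Z^4.

Computing H_k = (kernel of ∂_k) / (image of ∂_{k+1}):

  H_0: rank C_0 − rank ∂_1 = 4 − 0 = 4, and there is no ∂_1, so H_0 = Z^4.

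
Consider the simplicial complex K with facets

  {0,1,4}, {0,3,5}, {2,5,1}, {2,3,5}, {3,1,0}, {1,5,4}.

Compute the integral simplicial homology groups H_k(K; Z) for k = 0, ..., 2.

H_0 = Z,  H_1 = Z,  H_2 = 0.

Order the vertices as 0 < 1 < 2 < 3 < 4 < 5. Listing each simplex with vertices in this order, K has dimension 2 with simplices:

  0-simplices (6): [0], [1], [2], [3], [4], [5]
  1-simplices (12): [0,1], [0,3], [0,4], [0,5], [1,2], [1,3], [1,4], [1,5], [2,3], [2,5], [3,5], [4,5]
  2-simplices (6): [0,1,3], [0,1,4], [0,3,5], [1,2,5], [1,4,5], [2,3,5]

Hence C_0 ≅ Z^6, C_1 ≅ Z^12, C_2 ≅ Z^6.

The boundary map ∂_1: C_1 → C_0 is given by ∂[p,q] = [q] − [p].
The resulting 6×12 matrix has rank 5, and its Smith normal form has invariant factors (1,1,1,1,1).

∂_2: C_2 → C_1 acts by ∂[p,q,r] = [q,r] − [p,r] + [p,q]. For instance
  ∂[1,4,5] = [4,5] − [1,5] + [1,4],
  ∂[0,3,5] = [3,5] − [0,5] + [0,3].
The 12×6 boundary matrix has rank 6 and Smith normal form diag(1,1,1,1,1,1).

Reading off H_k = ker ∂_k / im ∂_{k+1}:

  H_0: rank C_0 − rank ∂_1 = 6 − 5 = 1, and the invariant factors of ∂_1 are all 1, so H_0 ≅ Z.
  H_1: rank ker ∂_1 − rank ∂_2 = (12 − 5) − 6 = 1, and the invariant factors of ∂_2 are all 1, so H_1 ≅ Z.
  H_2: rank ker ∂_2 − rank ∂_3 = (6 − 6) − 0 = 0, and there is no ∂_3, so H_2 ≅ 0.

As a check, the Euler characteristic is 6 − 12 + 6 = 0, which agrees with 1 − 1 + 0 = 0.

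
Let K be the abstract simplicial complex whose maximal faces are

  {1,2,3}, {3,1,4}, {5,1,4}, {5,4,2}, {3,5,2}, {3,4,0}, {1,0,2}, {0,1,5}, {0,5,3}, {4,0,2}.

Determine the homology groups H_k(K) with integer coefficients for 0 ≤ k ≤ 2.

Take the total order 0 < 1 < 2 < 3 < 4 < 5 on the vertex set. Then K (dimension 2) consists of the simplices:

  0-simplices (6): [0], [1], [2], [3], [4], [5]
  1-simplices (15): [0,1], [0,2], [0,3], [0,4], [0,5], [1,2], [1,3], [1,4], [1,5], [2,3], [2,4], [2,5], [3,4], [3,5], [4,5]
  2-simplices (10): [0,1,2], [0,1,5], [0,2,4], [0,3,4], [0,3,5], [1,2,3], [1,3,4], [1,4,5], [2,3,5], [2,4,5]

so the chain groups are C_0 ≅ Z^6, C_1 ≅ Z^15, C_2 ≅ Z^10.

∂_1: C_1 → C_0 is given by ∂[p,q] = [q] − [p]. For instance
  ∂[1,2] = [2] − [1].
The resulting 6×15 matrix has rank 5, and its Smith normal form has invariant factors (1,1,1,1,1).

∂_2: C_2 → C_1 sends each 2-simplex [p,q,r] to [q,r] − [p,r] + [p,q]. For instance
  ∂[2,4,5] = [4,5] − [2,5] + [2,4],
  ∂[1,4,5] = [4,5] − [1,5] + [1,4].
The resulting 15×10 matrix has rank 10, and its Smith normal form has invariant factors (1,1,1,1,1,1,1,1,1,2).

From H_k ≅ ker(∂_k) / im(∂_{k+1}) we obtain:

  H_0: rank C_0 − rank ∂_1 = 6 − 5 = 1, and the invariant factors of ∂_1 are all 1, so H_0 ≅ Z.
  H_1: rank ker ∂_1 − rank ∂_2 = (15 − 5) − 10 = 0, and ∂_2 has invariant factor 2 > 1, so H_1 ≅ Z/2.
  H_2: rank ker ∂_2 − rank ∂_3 = (10 − 10) − 0 = 0, and there is no ∂_3, so H_2 ≅ 0.

H_0 ≅ Z,  H_1 ≅ Z/2,  H_2 = 0.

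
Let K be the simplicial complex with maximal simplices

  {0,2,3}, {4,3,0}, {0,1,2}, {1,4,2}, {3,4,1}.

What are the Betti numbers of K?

b_0 = 1, b_1 = 1, b_2 = 0.

Order the vertices as 0 < 1 < 2 < 3 < 4. Listing each simplex with vertices in this order, K has dimension 2 with simplices:

  0-simplices (5): [0], [1], [2], [3], [4]
  1-simplices (10): [0,1], [0,2], [0,3], [0,4], [1,2], [1,3], [1,4], [2,3], [2,4], [3,4]
  2-simplices (5): [0,1,2], [0,2,3], [0,3,4], [1,2,4], [1,3,4]

Hence C_0 ≅ Z^5, C_1 ≅ Z^10, C_2 ≅ Z^5.

∂_1: C_1 → C_0 sends each edge [p,q] (with p < q) to q − p.
This gives a 5×10 integer matrix of rank 4; reducing to Smith normal form yields diagonal entries (1,1,1,1).

Boundary ∂_2: C_2 → C_1 maps a triangle to the signed sum of its edges. For instance
  ∂[0,3,4] = [3,4] − [0,4] + [0,3],
  ∂[0,1,2] = [1,2] − [0,2] + [0,1].
The resulting 10×5 matrix has rank 5, and its Smith normal form has invariant factors (1,1,1,1,1).

Computing H_k = (kernel of ∂_k) / (image of ∂_{k+1}):

  H_0: rank C_0 − rank ∂_1 = 5 − 4 = 1, and the invariant factors of ∂_1 are all 1, so H_0 ≅ Z.
  H_1: rank ker ∂_1 − rank ∂_2 = (10 − 4) − 5 = 1, and the invariant factors of ∂_2 are all 1, so H_1 ≅ Z.
  H_2: rank ker ∂_2 − rank ∂_3 = (5 − 5) − 0 = 0, and there is no ∂_3, so H_2 ≅ 0.

As a check, the Euler characteristic is 5 − 10 + 5 = 0, which agrees with 1 − 1 + 0 = 0.
(K is a triangulation of the Möbius band.)

Hence the Betti numbers are b_0 = 1, b_1 = 1, b_2 = 0.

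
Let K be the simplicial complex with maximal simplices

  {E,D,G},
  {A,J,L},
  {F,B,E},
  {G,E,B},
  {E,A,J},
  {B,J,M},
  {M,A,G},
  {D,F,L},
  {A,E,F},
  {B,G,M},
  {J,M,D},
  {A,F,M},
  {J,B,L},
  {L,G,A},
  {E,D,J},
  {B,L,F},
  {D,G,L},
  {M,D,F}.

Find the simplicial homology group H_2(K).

H_2 = Z.

We work with the vertex ordering A < B < D < E < F < G < J < L < M. The simplices of K, each written with vertices in increasing order, are:

  0-simplices (9): A, B, D, E, F, G, J, L, M
  1-simplices (27): AE, AF, AG, AJ, AL, AM, BE, BF, BG, BJ, BL, BM, DE, DF, DG, DJ, DL, DM, EF, EG, EJ, FL, FM, GL, GM, JL, JM
  2-simplices (18): AEF, AEJ, AFM, AGL, AGM, AJL, BEF, BEG, BFL, BGM, BJL, BJM, DEG, DEJ, DFL, DFM, DGL, DJM

giving chain groups C_0 ≅ Z^9, C_1 ≅ Z^27, C_2 ≅ Z^18.

The boundary map ∂_1: C_1 → C_0 is given by ∂[p,q] = [q] − [p]. For instance
  ∂BE = E − B.
The 9×27 boundary matrix has rank 8 and Smith normal form diag(1,1,1,1,1,1,1,1).

∂_2: C_2 → C_1 maps a triangle to the signed sum of its edges. For instance
  ∂AGM = GM − AM + AG,
  ∂AJL = JL − AL + AJ.
As a 27×18 matrix over Z this has rank 17, with invariant factors (1,1,1,1,1,1,1,1,1,1,1,1,1,1,1,1,1).

Computing H_k = (kernel of ∂_k) / (image of ∂_{k+1}):

  H_2: rank ker ∂_2 − rank ∂_3 = (18 − 17) − 0 = 1, and there is no ∂_3, so H_2 = Z.

(K is a triangulation of the torus T^2.)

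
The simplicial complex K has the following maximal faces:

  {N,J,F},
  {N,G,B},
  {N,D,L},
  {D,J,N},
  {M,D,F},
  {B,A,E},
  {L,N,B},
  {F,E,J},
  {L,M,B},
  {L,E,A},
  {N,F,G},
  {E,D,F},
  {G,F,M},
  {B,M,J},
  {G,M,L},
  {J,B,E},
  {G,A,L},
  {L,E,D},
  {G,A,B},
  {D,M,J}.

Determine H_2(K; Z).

H_2 = 0.

Order the vertices as A < B < D < E < F < G < J < L < M < N. Listing each simplex with vertices in this order, K has dimension 2 with simplices:

  0-simplices (10): A, B, D, E, F, G, J, L, M, N
  1-simplices (30): AB, AE, AG, AL, BE, BG, BJ, BL, BM, BN, DE, DF, DJ, DL, DM, DN, EF, EJ, EL, FG, FJ, FM, FN, GL, GM, GN, JM, JN, LM, LN
  2-simplices (20): ABE, ABG, AEL, AGL, BEJ, BGN, BJM, BLM, BLN, DEF, DEL, DFM, DJM, DJN, DLN, EFJ, FGM, FGN, FJN, GLM

Hence C_0 ≅ Z^10, C_1 ≅ Z^30, C_2 ≅ Z^20.

∂_1: C_1 → C_0 sends each edge [p,q] (with p < q) to q − p.
As a 10×30 matrix over Z this has rank 9, with invariant factors (1,1,1,1,1,1,1,1,1).

Boundary ∂_2: C_2 → C_1 acts by ∂[p,q,r] = [q,r] − [p,r] + [p,q]. For instance
  ∂DEF = EF − DF + DE,
  ∂AEL = EL − AL + AE.
The 30×20 boundary matrix has rank 20 and Smith normal form diag(1,1,1,1,1,1,1,1,1,1,1,1,1,1,1,1,1,1,1,2).

Computing H_k = (kernel of ∂_k) / (image of ∂_{k+1}):

  H_2: rank ker ∂_2 − rank ∂_3 = (20 − 20) − 0 = 0, and there is no ∂_3, so H_2 = 0.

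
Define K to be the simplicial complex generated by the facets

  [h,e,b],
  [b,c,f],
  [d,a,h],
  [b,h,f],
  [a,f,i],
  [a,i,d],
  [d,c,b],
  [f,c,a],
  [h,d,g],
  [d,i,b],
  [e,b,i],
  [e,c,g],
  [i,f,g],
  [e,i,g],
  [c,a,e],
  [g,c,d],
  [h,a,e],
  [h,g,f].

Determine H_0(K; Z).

H_0 = Z.

Fix the vertex order a < b < c < d < e < f < g < h < i and write every simplex with vertices in increasing order. Then dim K = 2 and the simplices of K are:

  0-simplices (9): a, b, c, d, e, f, g, h, i
  1-simplices (27): ac, ad, ae, af, ah, ai, bc, bd, be, bf, bh, bi, cd, ce, cf, cg, dg, dh, di, eg, eh, ei, fg, fh, fi, gh, gi
  2-simplices (18): ace, acf, adh, adi, aeh, afi, bcd, bcf, bdi, beh, bei, bfh, cdg, ceg, dgh, egi, fgh, fgi

giving chain groups C_0 ≅ Z^9, C_1 ≅ Z^27, C_2 ≅ Z^18.

Boundary ∂_1: C_1 → C_0 maps an edge to its endpoints' difference, ∂[p,q] = q − p. For instance
  ∂fg = g − f.
As a 9×27 matrix over Z this has rank 8, with invariant factors (1,1,1,1,1,1,1,1).

∂_2: C_2 → C_1 acts by ∂[p,q,r] = [q,r] − [p,r] + [p,q]. For instance
  ∂bfh = fh − bh + bf,
  ∂adh = dh − ah + ad.
This gives a 27×18 integer matrix of rank 17; reducing to Smith normal form yields diagonal entries (1,1,1,1,1,1,1,1,1,1,1,1,1,1,1,1,1).

Reading off H_k = ker ∂_k / im ∂_{k+1}:

  H_0: rank C_0 − rank ∂_1 = 9 − 8 = 1, and the invariant factors of ∂_1 are all 1, so H_0 ≅ Z.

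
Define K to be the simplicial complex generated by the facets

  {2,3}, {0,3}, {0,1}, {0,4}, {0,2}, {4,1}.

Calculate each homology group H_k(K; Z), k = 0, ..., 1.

H_0 = Z,  H_1 = Z^2.

Order the vertices as 0 < 1 < 2 < 3 < 4. Listing each simplex with vertices in this order, K has dimension 1 with simplices:

  0-simplices (5): [0], [1], [2], [3], [4]
  1-simplices (6): [0,1], [0,2], [0,3], [0,4], [1,4], [2,3]

giving chain groups C_0 ≅ Z^5, C_1 ≅ Z^6.

∂_1: C_1 → C_0 is given by ∂[p,q] = [q] − [p].
As a 5×6 matrix over Z this has rank 4, with invariant factors (1,1,1,1).

Now H_k = ker ∂_k / im ∂_{k+1}, so:

  H_0: rank C_0 − rank ∂_1 = 5 − 4 = 1, and the invariant factors of ∂_1 are all 1, so H_0 = Z.
  H_1: rank ker ∂_1 − rank ∂_2 = (6 − 4) − 0 = 2, and there is no ∂_2, so H_1 = Z^2.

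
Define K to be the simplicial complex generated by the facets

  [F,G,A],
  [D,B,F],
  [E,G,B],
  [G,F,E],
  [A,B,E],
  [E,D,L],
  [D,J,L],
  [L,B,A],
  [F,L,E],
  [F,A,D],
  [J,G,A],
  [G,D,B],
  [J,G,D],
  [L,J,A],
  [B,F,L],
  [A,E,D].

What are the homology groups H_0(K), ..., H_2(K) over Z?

H_0 ≅ Z,  H_1 ≅ Z^2,  H_2 ≅ Z.

We work with the vertex ordering A < B < D < E < F < G < J < L. The simplices of K, each written with vertices in increasing order, are:

  0-simplices (8): A, B, D, E, F, G, J, L
  1-simplices (24): AB, AD, AE, AF, AG, AJ, AL, BD, BE, BF, BG, BL, DE, DF, DG, DJ, DL, EF, EG, EL, FG, FL, GJ, JL
  2-simplices (16): ABE, ABL, ADE, ADF, AFG, AGJ, AJL, BDF, BDG, BEG, BFL, DEL, DGJ, DJL, EFG, EFL

so the chain groups are C_0 ≅ Z^8, C_1 ≅ Z^24, C_2 ≅ Z^16.

∂_1: C_1 → C_0 sends each edge [p,q] (with p < q) to q − p.
The 8×24 boundary matrix has rank 7 and Smith normal form diag(1,1,1,1,1,1,1).

Boundary ∂_2: C_2 → C_1 sends each 2-simplex [p,q,r] to [q,r] − [p,r] + [p,q]. For instance
  ∂BDF = DF − BF + BD,
  ∂ADE = DE − AE + AD.
This gives a 24×16 integer matrix of rank 15; reducing to Smith normal form yields diagonal entries (1,1,1,1,1,1,1,1,1,1,1,1,1,1,1).

Now H_k = ker ∂_k / im ∂_{k+1}, so:

  H_0: rank C_0 − rank ∂_1 = 8 − 7 = 1, and the invariant factors of ∂_1 are all 1, so H_0 ≅ Z.
  H_1: rank ker ∂_1 − rank ∂_2 = (24 − 7) − 15 = 2, and the invariant factors of ∂_2 are all 1, so H_1 ≅ Z^2.
  H_2: rank ker ∂_2 − rank ∂_3 = (16 − 15) − 0 = 1, and there is no ∂_3, so H_2 ≅ Z.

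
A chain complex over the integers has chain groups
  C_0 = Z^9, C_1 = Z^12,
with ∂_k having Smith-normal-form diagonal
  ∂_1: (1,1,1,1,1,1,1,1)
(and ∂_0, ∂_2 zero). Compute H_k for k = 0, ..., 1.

H_0: b_0 = 9 − 0 − 8 = 1; torsion from ∂_1 factors > 1: none. So H_0 ≅ Z.
H_1: b_1 = 12 − 8 − 0 = 4; torsion from ∂_2 factors > 1: none. So H_1 ≅ Z^4.

H_0 ≅ Z,  H_1 ≅ Z^4.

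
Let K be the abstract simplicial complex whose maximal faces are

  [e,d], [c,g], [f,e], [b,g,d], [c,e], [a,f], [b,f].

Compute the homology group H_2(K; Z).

H_2 = 0.

Order the vertices as a < b < c < d < e < f < g. Listing each simplex with vertices in this order, K has dimension 2 with simplices:

  0-simplices (7): a, b, c, d, e, f, g
  1-simplices (9): af, bd, bf, bg, ce, cg, de, dg, ef
  2-simplices (1): bdg

giving chain groups C_0 ≅ Z^7, C_1 ≅ Z^9, C_2 ≅ Z^1.

Boundary ∂_1: C_1 → C_0 is given by ∂[p,q] = [q] − [p].
This gives a 7×9 integer matrix of rank 6; reducing to Smith normal form yields diagonal entries (1,1,1,1,1,1).

∂_2: C_2 → C_1 acts by ∂[p,q,r] = [q,r] − [p,r] + [p,q]. For instance
  ∂bdg = dg − bg + bd.
The resulting 9×1 matrix has rank 1, and its Smith normal form has invariant factors (1).

Now H_k = ker ∂_k / im ∂_{k+1}, so:

  H_2: rank ker ∂_2 − rank ∂_3 = (1 − 1) − 0 = 0, and there is no ∂_3, so H_2 ≅ 0.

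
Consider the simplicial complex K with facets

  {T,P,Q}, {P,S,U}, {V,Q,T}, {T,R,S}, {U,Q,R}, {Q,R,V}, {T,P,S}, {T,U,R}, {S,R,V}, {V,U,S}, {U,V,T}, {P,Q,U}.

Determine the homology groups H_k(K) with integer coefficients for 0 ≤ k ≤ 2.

We work with the vertex ordering P < Q < R < S < T < U < V. The simplices of K, each written with vertices in increasing order, are:

  0-simplices (7): P, Q, R, S, T, U, V
  1-simplices (18): PQ, PS, PT, PU, QR, QT, QU, QV, RS, RT, RU, RV, ST, SU, SV, TU, TV, UV
  2-simplices (12): PQT, PQU, PST, PSU, QRU, QRV, QTV, RST, RSV, RTU, SUV, TUV

Hence C_0 ≅ Z^7, C_1 ≅ Z^18, C_2 ≅ Z^12.

Boundary ∂_1: C_1 → C_0 maps an edge to its endpoints' difference, ∂[p,q] = q − p. For instance
  ∂TV = V − T.
This gives a 7×18 integer matrix of rank 6; reducing to Smith normal form yields diagonal entries (1,1,1,1,1,1).

Boundary ∂_2: C_2 → C_1 maps a triangle to the signed sum of its edges. For instance
  ∂QRV = RV − QV + QR,
  ∂RST = ST − RT + RS.
The resulting 18×12 matrix has rank 12, and its Smith normal form has invariant factors (1,1,1,1,1,1,1,1,1,1,1,2).

Now H_k = ker ∂_k / im ∂_{k+1}, so:

  H_0: rank C_0 − rank ∂_1 = 7 − 6 = 1, and the invariant factors of ∂_1 are all 1, so H_0 = Z.
  H_1: rank ker ∂_1 − rank ∂_2 = (18 − 6) − 12 = 0, and ∂_2 has invariant factor 2 > 1, so H_1 = Z/2.
  H_2: rank ker ∂_2 − rank ∂_3 = (12 − 12) − 0 = 0, and there is no ∂_3, so H_2 = 0.

H_0 ≅ Z,  H_1 ≅ Z/2,  H_2 = 0.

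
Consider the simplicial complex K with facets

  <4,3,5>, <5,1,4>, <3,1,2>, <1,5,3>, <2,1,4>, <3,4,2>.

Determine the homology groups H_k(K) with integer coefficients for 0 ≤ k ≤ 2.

H_0 = Z,  H_1 = 0,  H_2 = Z.

K has 5 vertices, 9 edges, 6 triangles.
rank ∂_0 = 0, rank ∂_1 = 4 ⇒ b_0 = 5 − 0 − 4 = 1; all invariant factors of ∂_1 are 1 so no torsion. So H_0 ≅ Z.
rank ∂_1 = 4, rank ∂_2 = 5 ⇒ b_1 = 9 − 4 − 5 = 0; all invariant factors of ∂_2 are 1 so no torsion. So H_1 ≅ 0.
rank ∂_2 = 5, rank ∂_3 = 0 ⇒ b_2 = 6 − 5 − 0 = 1. So H_2 ≅ Z.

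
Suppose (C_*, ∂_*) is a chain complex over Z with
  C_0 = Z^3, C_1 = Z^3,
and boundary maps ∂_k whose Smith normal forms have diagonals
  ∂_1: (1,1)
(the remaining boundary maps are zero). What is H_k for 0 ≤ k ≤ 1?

H_0 = Z,  H_1 = Z.

H_0: b_0 = 3 − 0 − 2 = 1; torsion from ∂_1 factors > 1: none. So H_0 = Z.
H_1: b_1 = 3 − 2 − 0 = 1; torsion from ∂_2 factors > 1: none. So H_1 = Z.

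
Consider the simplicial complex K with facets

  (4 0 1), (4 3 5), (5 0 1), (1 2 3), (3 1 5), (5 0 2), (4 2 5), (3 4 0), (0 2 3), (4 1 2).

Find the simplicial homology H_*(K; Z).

Fix the vertex order 0 < 1 < 2 < 3 < 4 < 5 and write every simplex with vertices in increasing order. Then dim K = 2 and the simplices of K are:

  0-simplices (6): [0], [1], [2], [3], [4], [5]
  1-simplices (15): [0,1], [0,2], [0,3], [0,4], [0,5], [1,2], [1,3], [1,4], [1,5], [2,3], [2,4], [2,5], [3,4], [3,5], [4,5]
  2-simplices (10): [0,1,4], [0,1,5], [0,2,3], [0,2,5], [0,3,4], [1,2,3], [1,2,4], [1,3,5], [2,4,5], [3,4,5]

so the chain groups are C_0 ≅ Z^6, C_1 ≅ Z^15, C_2 ≅ Z^10.

∂_1: C_1 → C_0 sends each edge [p,q] (with p < q) to q − p. For instance
  ∂[2,5] = [5] − [2].
The resulting 6×15 matrix has rank 5, and its Smith normal form has invariant factors (1,1,1,1,1).

The boundary map ∂_2: C_2 → C_1 acts by ∂[p,q,r] = [q,r] − [p,r] + [p,q]. For instance
  ∂[1,3,5] = [3,5] − [1,5] + [1,3],
  ∂[2,4,5] = [4,5] − [2,5] + [2,4].
The 15×10 boundary matrix has rank 10 and Smith normal form diag(1,1,1,1,1,1,1,1,1,2).

Now H_k = ker ∂_k / im ∂_{k+1}, so:

  H_0: rank C_0 − rank ∂_1 = 6 − 5 = 1, and the invariant factors of ∂_1 are all 1, so H_0 ≅ Z.
  H_1: rank ker ∂_1 − rank ∂_2 = (15 − 5) − 10 = 0, and ∂_2 has invariant factor 2 > 1, so H_1 ≅ Z/2.
  H_2: rank ker ∂_2 − rank ∂_3 = (10 − 10) − 0 = 0, and there is no ∂_3, so H_2 ≅ 0.

H_0 ≅ Z,  H_1 ≅ Z/2,  H_2 = 0.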